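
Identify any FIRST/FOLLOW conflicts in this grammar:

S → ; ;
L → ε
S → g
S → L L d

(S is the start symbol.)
No FIRST/FOLLOW conflicts.

Nullable non-terminals: L.
L has a nullable alternative but only one production, so nothing to check.

S has no nullable alternative, so no FIRST/FOLLOW check is needed there.

No FIRST/FOLLOW conflicts found.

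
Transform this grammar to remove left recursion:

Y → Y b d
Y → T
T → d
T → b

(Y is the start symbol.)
Y → T Y'
Y' → b d Y'
Y' → ε
T → d
T → b

Y is directly left-recursive. The standard transformation for
  A → A α₁ | ... | A α_m | β₁ | ... | β_n
is
  A  → β₁ A' | ... | β_n A'
  A' → α₁ A' | ... | α_m A' | ε

Y → T becomes Y → T Y'
Y → Y b d becomes Y' → b d Y'
Add Y' → ε

Productions for other non-terminals are unchanged:
  T → d
  T → b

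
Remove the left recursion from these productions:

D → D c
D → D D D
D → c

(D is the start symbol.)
D → c D'
D' → c D'
D' → D D D'
D' → ε

D is directly left-recursive. The standard transformation for
  A → A α₁ | ... | A α_m | β₁ | ... | β_n
is
  A  → β₁ A' | ... | β_n A'
  A' → α₁ A' | ... | α_m A' | ε

D → c becomes D → c D'
D → D c becomes D' → c D'
D → D D D becomes D' → D D D'
Add D' → ε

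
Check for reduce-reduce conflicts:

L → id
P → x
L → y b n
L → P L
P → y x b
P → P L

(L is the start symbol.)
Yes — I10: [L → P L .] vs [P → P L .]

Augment with L' → L and build the canonical LR(0) collection (I0 = CLOSURE({[L' → . L]}), then GOTO on every symbol after a dot until no new states appear). It has 11 states:
  I0: { [L → . P L], [L → . id], [L → . y b n], [L' → . L], [P → . P L], [P → . x], [P → . y x b] }  — shift
  I1: { [L' → L .] }  — accept
  I2: { [L → . P L], [L → . id], [L → . y b n], [L → P . L], [P → . P L], [P → . x], [P → . y x b], [P → P . L] }  — shift
  I3: { [L → id .] }  — reduce
  I4: { [P → x .] }  — reduce
  I5: { [L → y . b n], [P → y . x b] }  — shift
  I6: { [L → y b . n] }  — shift
  I7: { [P → y x . b] }  — shift
  I8: { [P → y x b .] }  — reduce
  I9: { [L → y b n .] }  — reduce
  I10: { [L → P L .], [P → P L .] }  — 2 reduces

I10 contains complete items [L → P L .], [P → P L .] — reduce-reduce conflict.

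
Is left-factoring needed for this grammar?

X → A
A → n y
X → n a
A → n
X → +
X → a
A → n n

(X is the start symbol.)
Left-factoring is needed when two productions for the same non-terminal
share a common prefix on the right-hand side.

Productions for X:
  X → A
  X → n a
  X → +
  X → a
Productions for A:
  A → n y
  A → n
  A → n n

Found common prefix 'n' in productions for A

Answer: Yes, A has productions with common prefix 'n'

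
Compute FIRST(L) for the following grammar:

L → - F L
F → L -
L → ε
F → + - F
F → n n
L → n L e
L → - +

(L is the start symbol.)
To compute FIRST(L), examine every production with L on the left-hand side, reading each right-hand side left to right until a non-nullable symbol is reached.

From L → - F L:
  - '-' is a terminal: add '-' and stop
From L → ε:
  - ε-production, so ε ∈ FIRST(L)
From L → n L e:
  - n is a terminal: add 'n' and stop
From L → - +:
  - '-' is a terminal: add '-' and stop

Collecting: FIRST(L) = { '-', 'n', ε }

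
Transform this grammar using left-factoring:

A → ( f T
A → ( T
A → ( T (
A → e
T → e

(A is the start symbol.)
Left-factoring transforms A → αβ₁ | αβ₂ into A → αA' and A' → β₁ | β₂
(α is the longest common prefix among the alternatives). Repeat until
no nonterminal has two alternatives with a common prefix.

Round 1: A has alternatives sharing prefix '('. Introduce A': A → ( A'
  Add: A' → f T
  Add: A' → T
  Add: A' → T (

Round 2: A' has alternatives sharing prefix 'T'. Introduce A'': A' → T A''
  Add: A'' → ε
  Add: A'' → (

No remaining common prefixes — done.

Resulting grammar:
A → ( A'
A' → f T
A' → T A''
A'' → ε
A'' → (
A → e
T → e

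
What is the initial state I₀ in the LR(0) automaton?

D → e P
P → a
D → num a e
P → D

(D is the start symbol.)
First, augment the grammar with D' → D
I₀ = CLOSURE({ [D' → . D] }):
  [D' → . D] has the dot before D: add [D → . e P], [D → . num a e]
No further items can be added.

I₀ = { [D → . e P], [D → . num a e], [D' → . D] }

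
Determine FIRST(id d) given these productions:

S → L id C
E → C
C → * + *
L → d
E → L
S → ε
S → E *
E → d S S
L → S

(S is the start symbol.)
{ 'id' }

To compute FIRST(id d), process the symbols left to right:
Symbol id is a terminal. Add 'id' and stop.
FIRST(id d) = { 'id' }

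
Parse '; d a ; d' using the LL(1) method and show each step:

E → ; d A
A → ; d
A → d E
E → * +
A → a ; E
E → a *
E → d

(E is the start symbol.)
LL(1) parsing maintains a stack (initially the start symbol over $) and the input. At each step: if the stack top is a terminal, match it against the current input token; if it is a non-terminal N, replace it with the RHS of M[N, lookahead] (the unique production whose predict set contains the lookahead).

Stack is shown with the top on the left.

Stack    Input        Action
----------------------------
E $      ; d a ; d $  output E → ; d A
; d A $  ; d a ; d $  match ';'
d A $    d a ; d $    match 'd'
A $      a ; d $      output A → a ; E
a ; E $  a ; d $      match 'a'
; E $    ; d $        match ';'
E $      d $          output E → d
d $      d $          match 'd'
$        $            accept

The string is accepted.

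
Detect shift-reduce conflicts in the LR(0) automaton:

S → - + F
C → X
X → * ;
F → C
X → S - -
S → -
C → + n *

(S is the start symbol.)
Augment with S' → S and build the canonical LR(0) collection (I0 = CLOSURE({[S' → . S]}), then GOTO on every symbol after a dot until no new states appear). It has 15 states:
  I0: { [S → . - + F], [S → . -], [S' → . S] }  — shift
  I1: { [S → - . + F], [S → - .] }  — shift, reduce
  I2: { [S' → S .] }  — accept
  I3: { [C → . + n *], [C → . X], [F → . C], [S → - + . F], [S → . - + F], [S → . -], [X → . * ;], [X → . S - -] }  — shift
  I4: { [X → * . ;] }  — shift
  I5: { [C → + . n *] }  — shift
  I6: { [F → C .] }  — reduce
  I7: { [S → - + F .] }  — reduce
  I8: { [X → S . - -] }  — shift
  I9: { [C → X .] }  — reduce
  I10: { [X → S - . -] }  — shift
  I11: { [X → S - - .] }  — reduce
  I12: { [C → + n . *] }  — shift
  I13: { [C → + n * .] }  — reduce
  I14: { [X → * ; .] }  — reduce

I1 contains reduce item [S → - .] and shift item [S → - . + F] — shift-reduce conflict.

Answer: Yes — I1: [S → - .] vs [S → - . + F]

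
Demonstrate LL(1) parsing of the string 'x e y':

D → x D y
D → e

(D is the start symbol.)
LL(1) parsing maintains a stack (initially the start symbol over $) and the input. At each step: if the stack top is a terminal, match it against the current input token; if it is a non-terminal N, replace it with the RHS of M[N, lookahead] (the unique production whose predict set contains the lookahead).

Stack is shown with the top on the left.

Stack    Input    Action
------------------------
D $      x e y $  output D → x D y
x D y $  x e y $  match 'x'
D y $    e y $    output D → e
e y $    e y $    match 'e'
y $      y $      match 'y'
$        $        accept

The string is accepted.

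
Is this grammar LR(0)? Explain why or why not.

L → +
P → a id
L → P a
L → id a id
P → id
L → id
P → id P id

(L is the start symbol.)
Augment with L' → L and build the canonical LR(0) collection (I0 = CLOSURE({[L' → . L]}), then GOTO on every symbol after a dot until no new states appear). It has 13 states:
  I0: { [L → . +], [L → . P a], [L → . id a id], [L → . id], [L' → . L], [P → . a id], [P → . id P id], [P → . id] }  — shift
  I1: { [L → + .] }  — reduce
  I2: { [L' → L .] }  — accept
  I3: { [L → P . a] }  — shift
  I4: { [P → a . id] }  — shift
  I5: { [L → id . a id], [L → id .], [P → . a id], [P → . id P id], [P → . id], [P → id . P id], [P → id .] }  — shift, 2 reduces
  I6: { [P → id P . id] }  — shift
  I7: { [L → id a . id], [P → a . id] }  — shift
  I8: { [P → . a id], [P → . id P id], [P → . id], [P → id . P id], [P → id .] }  — shift, reduce
  I9: { [L → id a id .], [P → a id .] }  — 2 reduces
  I10: { [P → id P id .] }  — reduce
  I11: { [P → a id .] }  — reduce
  I12: { [L → P a .] }  — reduce

Conflict in state I5:
  Shift-reduce conflict between [L → id .] and [L → id . a id]
So the grammar is NOT LR(0).

Answer: No. Shift-reduce conflict between [L → id .] and [L → id . a id]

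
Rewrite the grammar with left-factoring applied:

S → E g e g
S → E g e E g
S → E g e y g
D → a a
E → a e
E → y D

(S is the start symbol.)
S → E g e S'
S' → g
S' → E g
S' → y g
D → a a
E → a e
E → y D

Left-factoring transforms A → αβ₁ | αβ₂ into A → αA' and A' → β₁ | β₂
(α is the longest common prefix among the alternatives). Repeat until
no nonterminal has two alternatives with a common prefix.

Round 1: S has alternatives sharing prefix 'E g e'. Introduce S': S → E g e S'
  Add: S' → g
  Add: S' → E g
  Add: S' → y g

No remaining common prefixes — done.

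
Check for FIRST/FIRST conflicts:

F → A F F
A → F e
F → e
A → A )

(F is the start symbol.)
Yes. F → A F F / F → e on { 'e' }; A → F e / A → A ')' on { 'e' }

FIRST sets of the non-terminals at (or reachable through a nullable prefix from) the front of some alternative:
  FIRST(A) = { 'e' }
  FIRST(F) = { 'e' }

Productions for F:
  F → A F F: FIRST = { 'e' }
  F → e: FIRST = { 'e' }
Productions for A:
  A → F e: FIRST = { 'e' }
  A → A ): FIRST = { 'e' }

Conflict for F: F → A F F and F → e
  Overlap: { 'e' }
Conflict for A: A → F e and A → A )
  Overlap: { 'e' }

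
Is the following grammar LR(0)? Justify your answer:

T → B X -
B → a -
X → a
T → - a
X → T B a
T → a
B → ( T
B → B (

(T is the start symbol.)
No. Shift-reduce conflict between [T → a .] and [B → a . -]

A grammar is LR(0) if no state in the canonical LR(0) collection has:
  - both a shift item (dot before a terminal) and a complete item (shift-reduce conflict), or
  - two or more complete items (reduce-reduce conflict; the accept item [T' → T .] counts as a complete item here).

Augment with T' → T and build the canonical LR(0) collection (I0 = CLOSURE({[T' → . T]}), then GOTO on every symbol after a dot until no new states appear). It has 18 states:
  I0: { [B → . ( T], [B → . B (], [B → . a -], [T → . - a], [T → . B X -], [T → . a], [T' → . T] }  — shift
  I1: { [B → ( . T], [B → . ( T], [B → . B (], [B → . a -], [T → . - a], [T → . B X -], [T → . a] }  — shift
  I2: { [T → - . a] }  — shift
  I3: { [B → . ( T], [B → . B (], [B → . a -], [B → B . (], [T → . - a], [T → . B X -], [T → . a], [T → B . X -], [X → . T B a], [X → . a] }  — shift
  I4: { [T' → T .] }  — accept
  I5: { [B → a . -], [T → a .] }  — shift, reduce
  I6: { [B → a - .] }  — reduce
  I7: { [B → ( . T], [B → . ( T], [B → . B (], [B → . a -], [B → B ( .], [T → . - a], [T → . B X -], [T → . a] }  — shift, reduce
  I8: { [B → . ( T], [B → . B (], [B → . a -], [X → T . B a] }  — shift
  I9: { [T → B X . -] }  — shift
  I10: { [B → a . -], [T → a .], [X → a .] }  — shift, 2 reduces
  I11: { [T → B X - .] }  — reduce
  I12: { [B → B . (], [X → T B . a] }  — shift
  I13: { [B → a . -] }  — shift
  I14: { [B → B ( .] }  — reduce
  I15: { [X → T B a .] }  — reduce
  I16: { [B → ( T .] }  — reduce
  I17: { [T → - a .] }  — reduce

Conflict in state I5:
  Shift-reduce conflict between [T → a .] and [B → a . -]
So the grammar is NOT LR(0).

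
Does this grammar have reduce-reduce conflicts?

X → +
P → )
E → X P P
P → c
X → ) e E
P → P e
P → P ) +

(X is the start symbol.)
No reduce-reduce conflicts

Augment with X' → X and build the canonical LR(0) collection (I0 = CLOSURE({[X' → . X]}), then GOTO on every symbol after a dot until no new states appear). It has 15 states:
  I0: { [X → . ) e E], [X → . +], [X' → . X] }  — shift
  I1: { [X → ) . e E] }  — shift
  I2: { [X → + .] }  — reduce
  I3: { [X' → X .] }  — accept
  I4: { [E → . X P P], [X → ) e . E], [X → . ) e E], [X → . +] }  — shift
  I5: { [X → ) e E .] }  — reduce
  I6: { [E → X . P P], [P → . )], [P → . P ) +], [P → . P e], [P → . c] }  — shift
  I7: { [P → ) .] }  — reduce
  I8: { [E → X P . P], [P → . )], [P → . P ) +], [P → . P e], [P → . c], [P → P . ) +], [P → P . e] }  — shift
  I9: { [P → c .] }  — reduce
  I10: { [P → ) .], [P → P ) . +] }  — shift, reduce
  I11: { [E → X P P .], [P → P . ) +], [P → P . e] }  — shift, reduce
  I12: { [P → P e .] }  — reduce
  I13: { [P → P ) . +] }  — shift
  I14: { [P → P ) + .] }  — reduce

No state contains more than one complete item.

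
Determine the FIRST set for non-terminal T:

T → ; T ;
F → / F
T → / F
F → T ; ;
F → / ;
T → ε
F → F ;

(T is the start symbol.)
{ '/', ';', ε }

From T → ; T ;:
  - ';' is a terminal: add ';' and stop
From T → / F:
  - '/' is a terminal: add '/' and stop
From T → ε:
  - ε-production, so ε ∈ FIRST(T)

Collecting: FIRST(T) = { '/', ';', ε }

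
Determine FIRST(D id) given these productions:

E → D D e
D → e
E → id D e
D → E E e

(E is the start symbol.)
FIRST sets of the non-terminals involved (from the grammar, by fixed-point iteration):
  FIRST(D) = { 'e', 'id' }

To compute FIRST(D id), process the symbols left to right:
Symbol D is a non-terminal. Add FIRST(D) \ {ε} = { 'e', 'id' }
D is not nullable (ε ∉ FIRST(D)), so stop here.
FIRST(D id) = { 'e', 'id' }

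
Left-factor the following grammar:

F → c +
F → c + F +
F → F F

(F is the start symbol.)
Left-factoring transforms A → αβ₁ | αβ₂ into A → αA' and A' → β₁ | β₂
(α is the longest common prefix among the alternatives). Repeat until
no nonterminal has two alternatives with a common prefix.

Round 1: F has alternatives sharing prefix 'c +'. Introduce F': F → c + F'
  Add: F' → ε
  Add: F' → F +

No remaining common prefixes — done.

Resulting grammar:
F → c + F'
F' → ε
F' → F +
F → F F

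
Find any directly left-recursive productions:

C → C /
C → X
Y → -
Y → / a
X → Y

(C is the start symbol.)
Yes, C is left-recursive

Direct left recursion occurs when N → N α for some non-terminal N (the right-hand side begins with the left-hand side itself).

C → C /: LEFT RECURSIVE (starts with C)
C → X: starts with X
Y → -: starts with '-'
Y → / a: starts with '/'
X → Y: starts with Y

The grammar has direct left recursion on: C.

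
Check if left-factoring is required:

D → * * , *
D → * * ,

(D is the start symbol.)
Left-factoring is needed when two productions for the same non-terminal
share a common prefix on the right-hand side.

Productions for D:
  D → * * , *
  D → * * ,

Found common prefix '* * ,' in productions for D

Answer: Yes, D has productions with common prefix '* * ,'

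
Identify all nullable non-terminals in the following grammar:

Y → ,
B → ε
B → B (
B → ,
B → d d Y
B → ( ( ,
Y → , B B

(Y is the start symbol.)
ε-productions: B → ε
So B is immediately nullable.
No further non-terminal can be added: every production for the remaining non-terminals contains a terminal or a non-nullable non-terminal.
Nullable = { 'B' }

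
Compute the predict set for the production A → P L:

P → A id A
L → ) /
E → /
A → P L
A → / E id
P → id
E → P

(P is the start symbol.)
PREDICT(A → P L) = (FIRST(RHS) \ {ε}) ∪ (FOLLOW(A) if ε ∈ FIRST(RHS), i.e. RHS ⇒* ε)
FIRST(P) = { '/', 'id' }
FIRST(P L) = { '/', 'id' }
ε ∉ FIRST(P L), so FOLLOW(A) is not added.
PREDICT(A → P L) = { '/', 'id' }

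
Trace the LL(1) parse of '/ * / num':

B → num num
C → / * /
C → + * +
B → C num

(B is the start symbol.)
Stack is shown with the top on the left.

Stack        Input        Action
--------------------------------
B $          / * / num $  output B → C num
C num $      / * / num $  output C → / * /
/ * / num $  / * / num $  match '/'
* / num $    * / num $    match '*'
/ num $      / num $      match '/'
num $        num $        match 'num'
$            $            accept

The string is accepted.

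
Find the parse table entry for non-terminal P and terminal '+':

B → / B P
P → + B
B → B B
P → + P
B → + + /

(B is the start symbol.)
P → + B, P → + P

To find M[P, '+'], we find productions for P where '+' is in the predict set (PREDICT(N → α) = (FIRST(α) \ {ε}) ∪ (FOLLOW(N) if α ⇒* ε)).

P → + B: PREDICT = { '+' }
  '+' is in predict set, so this production goes in M[P, '+']
P → + P: PREDICT = { '+' }
  '+' is in predict set, so this production goes in M[P, '+']

M[P, '+'] = P → + B, P → + P  (a multiply-defined cell — the grammar is not LL(1))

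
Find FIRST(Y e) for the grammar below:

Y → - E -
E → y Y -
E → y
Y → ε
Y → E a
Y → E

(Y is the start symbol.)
FIRST sets of the non-terminals involved (from the grammar, by fixed-point iteration):
  FIRST(Y) = { '-', 'y', ε }

To compute FIRST(Y e), process the symbols left to right:
Symbol Y is a non-terminal. Add FIRST(Y) \ {ε} = { '-', 'y' }
Y is nullable (ε ∈ FIRST(Y)), continue to the next symbol.
Symbol e is a terminal. Add 'e' and stop.
FIRST(Y e) = { '-', 'e', 'y' }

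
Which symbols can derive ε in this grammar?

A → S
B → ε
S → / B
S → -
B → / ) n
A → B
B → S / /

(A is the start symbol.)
A non-terminal is nullable if it can derive ε (the empty string): either it has an ε-production, or it has a production whose right-hand side consists entirely of nullable non-terminals.

ε-productions: B → ε
So B is immediately nullable.
A → B: every symbol on the right is nullable, so A is nullable too.
No further non-terminal can be added: every production for the remaining non-terminals contains a terminal or a non-nullable non-terminal.
Nullable = { 'A', 'B' }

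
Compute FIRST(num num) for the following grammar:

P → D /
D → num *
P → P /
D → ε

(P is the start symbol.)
{ 'num' }

To compute FIRST(num num), process the symbols left to right:
Symbol num is a terminal. Add 'num' and stop.
FIRST(num num) = { 'num' }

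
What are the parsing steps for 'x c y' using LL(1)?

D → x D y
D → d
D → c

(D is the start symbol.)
LL(1) parsing maintains a stack (initially the start symbol over $) and the input. At each step: if the stack top is a terminal, match it against the current input token; if it is a non-terminal N, replace it with the RHS of M[N, lookahead] (the unique production whose predict set contains the lookahead).

Stack is shown with the top on the left.

Stack    Input    Action
------------------------
D $      x c y $  output D → x D y
x D y $  x c y $  match 'x'
D y $    c y $    output D → c
c y $    c y $    match 'c'
y $      y $      match 'y'
$        $        accept

The string is accepted.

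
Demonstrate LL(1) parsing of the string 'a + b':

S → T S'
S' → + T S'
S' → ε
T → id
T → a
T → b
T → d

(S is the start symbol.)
LL(1) parsing maintains a stack (initially the start symbol over $) and the input. At each step: if the stack top is a terminal, match it against the current input token; if it is a non-terminal N, replace it with the RHS of M[N, lookahead] (the unique production whose predict set contains the lookahead).

Stack is shown with the top on the left.

Stack     Input    Action
-------------------------
S $       a + b $  output S → T S'
T S' $    a + b $  output T → a
a S' $    a + b $  match 'a'
S' $      + b $    output S' → + T S'
+ T S' $  + b $    match '+'
T S' $    b $      output T → b
b S' $    b $      match 'b'
S' $      $        output S' → ε
$         $        accept

The string is accepted.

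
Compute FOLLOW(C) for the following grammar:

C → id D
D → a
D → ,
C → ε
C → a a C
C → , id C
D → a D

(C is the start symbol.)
C is the start symbol, so $ ∈ FOLLOW(C).
In C → a a C: C is at the end; this adds FOLLOW(C) to itself — nothing new
In C → , id C: C is at the end; this adds FOLLOW(C) to itself — nothing new

Taking the union: FOLLOW(C) = { $ }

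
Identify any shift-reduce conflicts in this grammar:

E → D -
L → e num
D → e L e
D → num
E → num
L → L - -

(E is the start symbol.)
No shift-reduce conflicts

A shift-reduce conflict occurs when an LR(0) state has both:
  - a complete (reduce) item [A → α .] (dot at the end), and
  - a shift item [B → β . c γ] (dot before a terminal).

Augment with E' → E and build the canonical LR(0) collection (I0 = CLOSURE({[E' → . E]}), then GOTO on every symbol after a dot until no new states appear). It has 12 states:
  I0: { [D → . e L e], [D → . num], [E → . D -], [E → . num], [E' → . E] }  — shift
  I1: { [E → D . -] }  — shift
  I2: { [E' → E .] }  — accept
  I3: { [D → e . L e], [L → . L - -], [L → . e num] }  — shift
  I4: { [D → num .], [E → num .] }  — 2 reduces
  I5: { [D → e L . e], [L → L . - -] }  — shift
  I6: { [L → e . num] }  — shift
  I7: { [L → e num .] }  — reduce
  I8: { [L → L - . -] }  — shift
  I9: { [D → e L e .] }  — reduce
  I10: { [L → L - - .] }  — reduce
  I11: { [E → D - .] }  — reduce

No state contains both a complete item and a shift item.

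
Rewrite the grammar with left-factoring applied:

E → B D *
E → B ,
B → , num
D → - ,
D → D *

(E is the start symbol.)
E → B E'
E' → D *
E' → ,
B → , num
D → - ,
D → D *

Left-factoring transforms A → αβ₁ | αβ₂ into A → αA' and A' → β₁ | β₂
(α is the longest common prefix among the alternatives). Repeat until
no nonterminal has two alternatives with a common prefix.

Round 1: E has alternatives sharing prefix 'B'. Introduce E': E → B E'
  Add: E' → D *
  Add: E' → ,

No remaining common prefixes — done.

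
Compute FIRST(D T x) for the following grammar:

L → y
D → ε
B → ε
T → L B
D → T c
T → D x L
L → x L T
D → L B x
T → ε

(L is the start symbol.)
{ 'c', 'x', 'y' }

FIRST sets of the non-terminals involved (from the grammar, by fixed-point iteration):
  FIRST(D) = { 'c', 'x', 'y', ε }
  FIRST(T) = { 'c', 'x', 'y', ε }

To compute FIRST(D T x), process the symbols left to right:
Symbol D is a non-terminal. Add FIRST(D) \ {ε} = { 'c', 'x', 'y' }
D is nullable (ε ∈ FIRST(D)), continue to the next symbol.
Symbol T is a non-terminal. Add FIRST(T) \ {ε} = { 'c', 'x', 'y' }
T is nullable (ε ∈ FIRST(T)), continue to the next symbol.
Symbol x is a terminal. Add 'x' and stop.
FIRST(D T x) = { 'c', 'x', 'y' }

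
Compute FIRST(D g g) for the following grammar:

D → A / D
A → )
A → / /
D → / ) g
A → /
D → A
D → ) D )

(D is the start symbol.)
FIRST sets of the non-terminals involved (from the grammar, by fixed-point iteration):
  FIRST(D) = { ')', '/' }

To compute FIRST(D g g), process the symbols left to right:
Symbol D is a non-terminal. Add FIRST(D) \ {ε} = { ')', '/' }
D is not nullable (ε ∉ FIRST(D)), so stop here.
FIRST(D g g) = { ')', '/' }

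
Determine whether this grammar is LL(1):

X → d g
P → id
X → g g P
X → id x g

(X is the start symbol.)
Yes, the grammar is LL(1).

A grammar is LL(1) if for each non-terminal N with multiple productions, the predict sets of those productions are pairwise disjoint, where PREDICT(N → α) = (FIRST(α) \ {ε}) ∪ (FOLLOW(N) if α ⇒* ε).

For X:
  PREDICT(X → d g) = { 'd' }
  PREDICT(X → g g P) = { 'g' }
  PREDICT(X → id x g) = { 'id' }
P has a single production, so nothing to check there.

All predict sets are disjoint. The grammar IS LL(1).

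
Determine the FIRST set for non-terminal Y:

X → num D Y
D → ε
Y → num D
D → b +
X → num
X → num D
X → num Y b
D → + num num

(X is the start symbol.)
To compute FIRST(Y), examine every production with Y on the left-hand side, reading each right-hand side left to right until a non-nullable symbol is reached.

From Y → num D:
  - num is a terminal: add 'num' and stop

Collecting: FIRST(Y) = { 'num' }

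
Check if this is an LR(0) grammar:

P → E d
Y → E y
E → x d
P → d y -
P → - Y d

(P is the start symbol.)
Yes, the grammar is LR(0)

Augment with P' → P and build the canonical LR(0) collection (I0 = CLOSURE({[P' → . P]}), then GOTO on every symbol after a dot until no new states appear). It has 14 states:
  I0: { [E → . x d], [P → . - Y d], [P → . E d], [P → . d y -], [P' → . P] }  — shift
  I1: { [E → . x d], [P → - . Y d], [Y → . E y] }  — shift
  I2: { [P → E . d] }  — shift
  I3: { [P' → P .] }  — accept
  I4: { [P → d . y -] }  — shift
  I5: { [E → x . d] }  — shift
  I6: { [E → x d .] }  — reduce
  I7: { [P → d y . -] }  — shift
  I8: { [P → d y - .] }  — reduce
  I9: { [P → E d .] }  — reduce
  I10: { [Y → E . y] }  — shift
  I11: { [P → - Y . d] }  — shift
  I12: { [P → - Y d .] }  — reduce
  I13: { [Y → E y .] }  — reduce

Every state is either a pure shift/goto state or contains exactly one complete item and nothing to shift — no conflicts. The grammar is LR(0).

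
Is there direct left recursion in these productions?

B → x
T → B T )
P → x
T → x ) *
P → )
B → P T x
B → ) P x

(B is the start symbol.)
No direct left recursion

Direct left recursion occurs when N → N α for some non-terminal N (the right-hand side begins with the left-hand side itself).

B → x: starts with x
T → B T ): starts with B
P → x: starts with x
T → x ) *: starts with x
P → ): starts with ')'
B → P T x: starts with P
B → ) P x: starts with ')'

No direct left recursion found.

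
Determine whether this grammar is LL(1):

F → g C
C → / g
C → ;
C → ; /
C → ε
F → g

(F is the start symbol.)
Relevant sets:
  FOLLOW(C) = { $ }

For F:
  PREDICT(F → g C) = { 'g' }
  PREDICT(F → g) = { 'g' }
For C:
  PREDICT(C → '/' g) = { '/' }
  PREDICT(C → ';') = { ';' }
  PREDICT(C → ';' '/') = { ';' }
  PREDICT(C → ε) = { $ }

Conflict found: Predict set conflict for F: { 'g' }
The grammar is NOT LL(1).

Answer: No. Predict set conflict for F: { 'g' }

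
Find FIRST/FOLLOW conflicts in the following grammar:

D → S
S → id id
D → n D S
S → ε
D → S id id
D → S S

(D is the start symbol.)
Yes. D → S with FOLLOW(D) on { 'id' }; D → S id id with FOLLOW(D) on { 'id' }; D → S S with FOLLOW(D) on { 'id' }; S → id id with FOLLOW(S) on { 'id' }

Nullable non-terminals: D, S.
FIRST sets used below: FIRST(S) = { 'id', ε }

D: nullable alternative(s) D → S, D → S S; FOLLOW(D) = { $, 'id' }
  D → S: FIRST \ {ε} = { 'id' } — overlaps FOLLOW(D) on { 'id' }: CONFLICT
  D → n D S: FIRST \ {ε} = { 'n' } — disjoint from FOLLOW(D)
  D → S id id: FIRST \ {ε} = { 'id' } — overlaps FOLLOW(D) on { 'id' }: CONFLICT
  D → S S: FIRST \ {ε} = { 'id' } — overlaps FOLLOW(D) on { 'id' }: CONFLICT

S: nullable alternative(s) S → ε; FOLLOW(S) = { $, 'id' }
  S → id id: FIRST \ {ε} = { 'id' } — overlaps FOLLOW(S) on { 'id' }: CONFLICT
  S → ε: FIRST \ {ε} = { } — this is the only nullable alternative, skip

So the grammar has 4 FIRST/FOLLOW conflicts (marked CONFLICT above).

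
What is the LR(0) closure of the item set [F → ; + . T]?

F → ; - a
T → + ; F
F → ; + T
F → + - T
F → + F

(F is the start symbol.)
To compute CLOSURE, for each item [A → α.Bβ] where B is a non-terminal, add [B → .γ] for all productions B → γ; repeat for the newly added items until nothing changes.

Start with: [F → ; + . T]
  [F → ; + . T] has the dot before T: add [T → . + ; F]
No further items can be added.

CLOSURE = { [F → ; + . T], [T → . + ; F] }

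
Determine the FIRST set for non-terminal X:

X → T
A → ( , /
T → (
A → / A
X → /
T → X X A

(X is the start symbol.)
FIRST sets of the other non-terminals involved (by the same procedure, iterated to a fixed point):
  FIRST(T) = { '(', '/' }

From X → T:
  - T is a non-terminal: add FIRST(T) \ {ε} = { '(', '/' }
    T is not nullable, so stop
From X → /:
  - '/' is a terminal: add '/' and stop

Collecting: FIRST(X) = { '(', '/' }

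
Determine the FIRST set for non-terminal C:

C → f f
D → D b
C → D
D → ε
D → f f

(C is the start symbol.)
To compute FIRST(C), examine every production with C on the left-hand side, reading each right-hand side left to right until a non-nullable symbol is reached.

FIRST sets of the other non-terminals involved (by the same procedure, iterated to a fixed point):
  FIRST(D) = { 'b', 'f', ε }

From C → f f:
  - f is a terminal: add 'f' and stop
From C → D:
  - D is a non-terminal: add FIRST(D) \ {ε} = { 'b', 'f' }
    D is nullable and nothing follows, so the whole right-hand side can vanish: ε ∈ FIRST(C)

Collecting: FIRST(C) = { 'b', 'f', ε }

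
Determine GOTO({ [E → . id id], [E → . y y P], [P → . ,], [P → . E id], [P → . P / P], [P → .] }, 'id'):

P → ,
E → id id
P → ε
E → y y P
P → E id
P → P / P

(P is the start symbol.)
GOTO(I, 'id') = CLOSURE({ [A → αX.β] : [A → α.Xβ] ∈ I, X = 'id' })

Items with dot before 'id', with the dot advanced:
  [E → . id id] → [E → id . id]
Closure adds nothing (no advanced item has the dot before a non-terminal).

GOTO = { [E → id . id] }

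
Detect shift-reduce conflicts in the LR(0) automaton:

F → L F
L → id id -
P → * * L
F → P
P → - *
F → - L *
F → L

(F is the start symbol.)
Yes — I4: [F → L .] vs [F → . - L *]

Augment with F' → F and build the canonical LR(0) collection (I0 = CLOSURE({[F' → . F]}), then GOTO on every symbol after a dot until no new states appear). It has 15 states:
  I0: { [F → . - L *], [F → . L F], [F → . L], [F → . P], [F' → . F], [L → . id id -], [P → . * * L], [P → . - *] }  — shift
  I1: { [P → * . * L] }  — shift
  I2: { [F → - . L *], [L → . id id -], [P → - . *] }  — shift
  I3: { [F' → F .] }  — accept
  I4: { [F → . - L *], [F → . L F], [F → . L], [F → . P], [F → L . F], [F → L .], [L → . id id -], [P → . * * L], [P → . - *] }  — shift, reduce
  I5: { [F → P .] }  — reduce
  I6: { [L → id . id -] }  — shift
  I7: { [L → id id . -] }  — shift
  I8: { [L → id id - .] }  — reduce
  I9: { [F → L F .] }  — reduce
  I10: { [P → - * .] }  — reduce
  I11: { [F → - L . *] }  — shift
  I12: { [F → - L * .] }  — reduce
  I13: { [L → . id id -], [P → * * . L] }  — shift
  I14: { [P → * * L .] }  — reduce

I4 contains reduce item [F → L .] and shift items [F → . - L *], [L → . id id -], [P → . * * L], [P → . - *] — shift-reduce conflict.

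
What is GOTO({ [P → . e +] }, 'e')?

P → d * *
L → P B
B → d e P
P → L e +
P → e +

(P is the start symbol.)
GOTO(I, 'e') = CLOSURE({ [A → αX.β] : [A → α.Xβ] ∈ I, X = 'e' })

Items with dot before 'e', with the dot advanced:
  [P → . e +] → [P → e . +]
Closure adds nothing (no advanced item has the dot before a non-terminal).

GOTO = { [P → e . +] }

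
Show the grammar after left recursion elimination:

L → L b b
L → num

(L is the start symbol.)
L is directly left-recursive. The standard transformation for
  A → A α₁ | ... | A α_m | β₁ | ... | β_n
is
  A  → β₁ A' | ... | β_n A'
  A' → α₁ A' | ... | α_m A' | ε

L → num becomes L → num L'
L → L b b becomes L' → b b L'
Add L' → ε

Resulting grammar:
L → num L'
L' → b b L'
L' → ε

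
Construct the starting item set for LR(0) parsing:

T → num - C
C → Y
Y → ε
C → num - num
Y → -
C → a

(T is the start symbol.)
{ [T → . num - C], [T' → . T] }

First, augment the grammar with T' → T
I₀ = CLOSURE({ [T' → . T] }):
  [T' → . T] has the dot before T: add [T → . num - C]
No further items can be added.

I₀ = { [T → . num - C], [T' → . T] }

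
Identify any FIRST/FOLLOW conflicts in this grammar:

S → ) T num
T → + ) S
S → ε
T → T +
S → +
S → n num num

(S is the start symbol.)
Yes. S → '+' with FOLLOW(S) on { '+' }

Nullable non-terminals: S.

S: nullable alternative(s) S → ε; FOLLOW(S) = { $, '+', 'num' }
  S → ) T num: FIRST \ {ε} = { ')' } — disjoint from FOLLOW(S)
  S → ε: FIRST \ {ε} = { } — this is the only nullable alternative, skip
  S → +: FIRST \ {ε} = { '+' } — overlaps FOLLOW(S) on { '+' }: CONFLICT
  S → n num num: FIRST \ {ε} = { 'n' } — disjoint from FOLLOW(S)

T has no nullable alternative, so no FIRST/FOLLOW check is needed there.

So the grammar has 1 FIRST/FOLLOW conflict (marked CONFLICT above).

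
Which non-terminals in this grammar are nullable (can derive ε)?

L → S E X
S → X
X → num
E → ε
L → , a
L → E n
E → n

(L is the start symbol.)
A non-terminal is nullable if it can derive ε (the empty string): either it has an ε-production, or it has a production whose right-hand side consists entirely of nullable non-terminals.

ε-productions: E → ε
So E is immediately nullable.
No further non-terminal can be added: every production for the remaining non-terminals contains a terminal or a non-nullable non-terminal.
Nullable = { 'E' }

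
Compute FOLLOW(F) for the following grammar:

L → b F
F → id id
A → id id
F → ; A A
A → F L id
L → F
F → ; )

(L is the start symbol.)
To compute FOLLOW(F), find every occurrence of F on a right-hand side N → α F β: add FIRST(β) \ {ε}, and if β is empty or nullable also add FOLLOW(N). Iterate to a fixed point.

In L → b F: F is at the end, add FOLLOW(L)
In A → F L id: F is followed by L id, add FIRST(L id) \ {ε} = { ';', 'b', 'id' }
In L → F: F is at the end, add FOLLOW(L)

The FOLLOW sets referred to above (computed the same way, to a fixed point):
  FOLLOW(L) = { $, 'id' }

Taking the union: FOLLOW(F) = { $, ';', 'b', 'id' }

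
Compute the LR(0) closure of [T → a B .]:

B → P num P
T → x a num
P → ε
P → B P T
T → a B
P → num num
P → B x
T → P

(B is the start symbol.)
{ [T → a B .] }

To compute CLOSURE, for each item [A → α.Bβ] where B is a non-terminal, add [B → .γ] for all productions B → γ; repeat for the newly added items until nothing changes.

Start with: [T → a B .]
The dot is at the end, so nothing is added.

CLOSURE = { [T → a B .] }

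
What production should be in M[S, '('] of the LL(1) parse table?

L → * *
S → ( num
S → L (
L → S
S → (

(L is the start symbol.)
To find M[S, '('], we find productions for S where '(' is in the predict set (PREDICT(N → α) = (FIRST(α) \ {ε}) ∪ (FOLLOW(N) if α ⇒* ε)).

Relevant sets:
  FIRST(L) = { '(', '*' }

S → ( num: PREDICT = { '(' }
  '(' is in predict set, so this production goes in M[S, '(']
S → L (: PREDICT = { '(', '*' }
  '(' is in predict set, so this production goes in M[S, '(']
S → (: PREDICT = { '(' }
  '(' is in predict set, so this production goes in M[S, '(']

M[S, '('] = S → ( num, S → L (, S → (  (a multiply-defined cell — the grammar is not LL(1))

Answer: S → ( num, S → L (, S → (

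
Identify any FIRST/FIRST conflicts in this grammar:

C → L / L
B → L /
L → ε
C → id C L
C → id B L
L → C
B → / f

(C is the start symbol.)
Yes. C → L '/' L / C → id C L on { 'id' }; C → L '/' L / C → id B L on { 'id' }; C → id C L / C → id B L on { 'id' }; B → L '/' / B → '/' f on { '/' }

FIRST sets of the non-terminals at (or reachable through a nullable prefix from) the front of some alternative:
  FIRST(L) = { '/', 'id', ε }
  FIRST(C) = { '/', 'id' }

Productions for C:
  C → L / L: FIRST = { '/', 'id' }
  C → id C L: FIRST = { 'id' }
  C → id B L: FIRST = { 'id' }
Productions for B:
  B → L /: FIRST = { '/', 'id' }
  B → / f: FIRST = { '/' }
Productions for L:
  L → ε: FIRST = { ε }
  L → C: FIRST = { '/', 'id' }

Conflict for C: C → L / L and C → id C L
  Overlap: { 'id' }
Conflict for C: C → L / L and C → id B L
  Overlap: { 'id' }
Conflict for C: C → id C L and C → id B L
  Overlap: { 'id' }
Conflict for B: B → L / and B → / f
  Overlap: { '/' }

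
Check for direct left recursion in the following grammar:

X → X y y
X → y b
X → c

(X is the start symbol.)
Direct left recursion occurs when N → N α for some non-terminal N (the right-hand side begins with the left-hand side itself).

X → X y y: LEFT RECURSIVE (starts with X)
X → y b: starts with y
X → c: starts with c

The grammar has direct left recursion on: X.

Answer: Yes, X is left-recursive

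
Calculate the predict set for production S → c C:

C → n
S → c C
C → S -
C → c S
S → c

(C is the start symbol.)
PREDICT(S → c C) = (FIRST(RHS) \ {ε}) ∪ (FOLLOW(S) if ε ∈ FIRST(RHS), i.e. RHS ⇒* ε)
FIRST(c C) = { 'c' }
ε ∉ FIRST(c C), so FOLLOW(S) is not added.
PREDICT(S → c C) = { 'c' }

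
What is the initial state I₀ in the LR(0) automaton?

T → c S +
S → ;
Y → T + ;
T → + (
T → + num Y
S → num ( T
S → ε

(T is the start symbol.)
{ [T → . + (], [T → . + num Y], [T → . c S +], [T' → . T] }

First, augment the grammar with T' → T
I₀ = CLOSURE({ [T' → . T] }):
  [T' → . T] has the dot before T: add [T → . c S +], [T → . + (], [T → . + num Y]
No further items can be added.

I₀ = { [T → . + (], [T → . + num Y], [T → . c S +], [T' → . T] }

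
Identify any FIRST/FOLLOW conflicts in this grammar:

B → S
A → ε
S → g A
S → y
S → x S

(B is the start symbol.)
No FIRST/FOLLOW conflicts.

A FIRST/FOLLOW conflict occurs when a non-terminal N has a nullable alternative N → β (β ⇒* ε) and another alternative N → α with FIRST(α) ∩ FOLLOW(N) ≠ ∅: on such a lookahead the parser cannot decide between expanding α and letting N vanish via β.

Nullable non-terminals: A.
A has a nullable alternative but only one production, so nothing to check.

B, S have no nullable alternative, so no FIRST/FOLLOW check is needed there.

No FIRST/FOLLOW conflicts found.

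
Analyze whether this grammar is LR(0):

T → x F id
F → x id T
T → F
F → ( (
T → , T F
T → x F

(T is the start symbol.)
A grammar is LR(0) if no state in the canonical LR(0) collection has:
  - both a shift item (dot before a terminal) and a complete item (shift-reduce conflict), or
  - two or more complete items (reduce-reduce conflict; the accept item [T' → T .] counts as a complete item here).

Augment with T' → T and build the canonical LR(0) collection (I0 = CLOSURE({[T' → . T]}), then GOTO on every symbol after a dot until no new states appear). It has 14 states:
  I0: { [F → . ( (], [F → . x id T], [T → . , T F], [T → . F], [T → . x F id], [T → . x F], [T' → . T] }  — shift
  I1: { [F → ( . (] }  — shift
  I2: { [F → . ( (], [F → . x id T], [T → , . T F], [T → . , T F], [T → . F], [T → . x F id], [T → . x F] }  — shift
  I3: { [T → F .] }  — reduce
  I4: { [T' → T .] }  — accept
  I5: { [F → . ( (], [F → . x id T], [F → x . id T], [T → x . F id], [T → x . F] }  — shift
  I6: { [T → x F . id], [T → x F .] }  — shift, reduce
  I7: { [F → . ( (], [F → . x id T], [F → x id . T], [T → . , T F], [T → . F], [T → . x F id], [T → . x F] }  — shift
  I8: { [F → x . id T] }  — shift
  I9: { [F → x id T .] }  — reduce
  I10: { [T → x F id .] }  — reduce
  I11: { [F → . ( (], [F → . x id T], [T → , T . F] }  — shift
  I12: { [T → , T F .] }  — reduce
  I13: { [F → ( ( .] }  — reduce

Conflict in state I6:
  Shift-reduce conflict between [T → x F .] and [T → x F . id]
So the grammar is NOT LR(0).

Answer: No. Shift-reduce conflict between [T → x F .] and [T → x F . id]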